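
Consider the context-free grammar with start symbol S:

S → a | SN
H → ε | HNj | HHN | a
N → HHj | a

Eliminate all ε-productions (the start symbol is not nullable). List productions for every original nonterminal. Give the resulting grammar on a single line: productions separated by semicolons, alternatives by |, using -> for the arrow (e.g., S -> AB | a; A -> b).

S -> a | SN; H -> N | a | HN | Nj | HHN | HNj; N -> a | j | Hj | HHj

Nullable set: {H}.
Drop H -> ε.
H -> HHN: H, H nullable, giving HHN | HN | N.
H -> HNj: H nullable, giving HNj | Nj.
N -> HHj: H, H nullable, giving HHj | Hj | j.
Unchanged (no nullable symbols): S -> SN; S -> a; H -> a; N -> a.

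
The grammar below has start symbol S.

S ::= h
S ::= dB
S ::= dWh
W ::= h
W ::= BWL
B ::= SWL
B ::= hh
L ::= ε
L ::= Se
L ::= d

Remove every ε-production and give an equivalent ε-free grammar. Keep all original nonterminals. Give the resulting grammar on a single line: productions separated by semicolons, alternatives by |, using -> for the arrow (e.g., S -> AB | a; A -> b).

Nullable set: {L}.
B -> SWL: L nullable, giving SW | SWL.
Drop L -> ε.
W -> BWL: L nullable, giving BW | BWL.
Unchanged (no nullable symbols): S -> dB; S -> dWh; S -> h; B -> hh; L -> Se; L -> d; W -> h.

S -> h | dB | dWh; B -> SW | hh | SWL; L -> d | Se; W -> h | BW | BWL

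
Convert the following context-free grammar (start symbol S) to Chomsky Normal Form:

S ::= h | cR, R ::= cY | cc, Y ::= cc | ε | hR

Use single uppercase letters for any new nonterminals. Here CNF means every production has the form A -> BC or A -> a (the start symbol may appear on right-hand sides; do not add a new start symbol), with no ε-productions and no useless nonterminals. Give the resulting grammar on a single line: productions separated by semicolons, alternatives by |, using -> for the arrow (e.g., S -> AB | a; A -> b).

Nullable: {Y}; after ε-elimination: S -> h | cR; R -> c | cY | cc; Y -> cc | hR.
No unit productions to eliminate.
TERM: introduce A -> c, B -> h and substitute in every rule of length ≥2.

S -> h | AR; A -> c; B -> h; R -> c | AA | AY; Y -> AA | BR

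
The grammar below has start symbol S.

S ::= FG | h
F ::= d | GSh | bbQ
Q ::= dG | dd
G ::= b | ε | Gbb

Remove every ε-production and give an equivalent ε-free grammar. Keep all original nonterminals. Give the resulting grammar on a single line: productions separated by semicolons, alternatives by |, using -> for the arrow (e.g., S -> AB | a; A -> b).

S -> F | h | FG; F -> d | Sh | GSh | bbQ; G -> b | bb | Gbb; Q -> d | dG | dd

Nullable set: {G}.
S -> FG: G nullable, giving F | FG.
F -> GSh: G nullable, giving GSh | Sh.
Drop G -> ε.
G -> Gbb: G nullable, giving Gbb | bb.
Q -> dG: G nullable, giving d | dG.
Unchanged (no nullable symbols): S -> h; F -> bbQ; F -> d; G -> b; Q -> dd.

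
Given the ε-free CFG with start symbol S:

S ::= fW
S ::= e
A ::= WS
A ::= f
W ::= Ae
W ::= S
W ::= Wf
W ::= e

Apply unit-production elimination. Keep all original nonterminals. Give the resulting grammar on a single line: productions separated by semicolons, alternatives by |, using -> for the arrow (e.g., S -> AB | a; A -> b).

S -> e | fW; A -> f | WS; W -> e | Ae | Wf | fW

Unit productions: W->S.
Unit pairs (A ⇒* B via units): (W,S).
S: inherits non-unit rules of {S} → e | fW.
A: inherits non-unit rules of {A} → WS | f.
W: inherits non-unit rules of {S, W} → Ae | Wf | e | fW.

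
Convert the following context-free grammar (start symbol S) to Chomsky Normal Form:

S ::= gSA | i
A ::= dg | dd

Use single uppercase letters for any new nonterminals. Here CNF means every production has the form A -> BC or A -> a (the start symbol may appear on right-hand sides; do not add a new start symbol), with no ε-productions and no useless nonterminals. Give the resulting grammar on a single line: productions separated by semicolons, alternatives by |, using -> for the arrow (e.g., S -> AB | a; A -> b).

No ε-productions.
No unit productions to eliminate.
TERM: introduce B -> d, C -> g and substitute in every rule of length ≥2.
BIN: S -> CSA becomes S -> CD, D -> SA.

S -> i | CD; A -> BB | BC; B -> d; C -> g; D -> SA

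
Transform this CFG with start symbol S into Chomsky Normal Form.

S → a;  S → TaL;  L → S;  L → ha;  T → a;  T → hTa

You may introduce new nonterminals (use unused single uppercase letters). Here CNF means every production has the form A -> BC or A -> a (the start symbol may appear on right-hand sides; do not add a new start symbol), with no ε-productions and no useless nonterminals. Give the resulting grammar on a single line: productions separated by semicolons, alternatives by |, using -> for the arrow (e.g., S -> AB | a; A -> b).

S -> a | TD; A -> a; B -> h; C -> AL; D -> AL; E -> TA; L -> a | BA | TC; T -> a | BE

No ε-productions.
After unit-elimination: S -> a | TaL; L -> a | ha | TaL; T -> a | hTa.
TERM: introduce A -> a, B -> h and substitute in every rule of length ≥2.
BIN: L -> TAL becomes L -> TC, C -> AL; S -> TAL becomes S -> TD, D -> AL; T -> BTA becomes T -> BE, E -> TA.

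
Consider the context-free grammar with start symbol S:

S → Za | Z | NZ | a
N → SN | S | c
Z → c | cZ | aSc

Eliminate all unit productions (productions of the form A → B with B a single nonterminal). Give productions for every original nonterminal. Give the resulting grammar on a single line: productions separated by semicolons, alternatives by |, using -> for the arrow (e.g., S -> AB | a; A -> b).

S -> a | c | NZ | Za | cZ | aSc; N -> a | c | NZ | SN | Za | cZ | aSc; Z -> c | cZ | aSc

Unit productions: N->S, S->Z.
Unit pairs (A ⇒* B via units): (N,S), (N,Z), (S,Z).
S: inherits non-unit rules of {S, Z} → NZ | Za | a | aSc | c | cZ.
N: inherits non-unit rules of {N, S, Z} → NZ | SN | Za | a | aSc | c | cZ.
Z: inherits non-unit rules of {Z} → aSc | c | cZ.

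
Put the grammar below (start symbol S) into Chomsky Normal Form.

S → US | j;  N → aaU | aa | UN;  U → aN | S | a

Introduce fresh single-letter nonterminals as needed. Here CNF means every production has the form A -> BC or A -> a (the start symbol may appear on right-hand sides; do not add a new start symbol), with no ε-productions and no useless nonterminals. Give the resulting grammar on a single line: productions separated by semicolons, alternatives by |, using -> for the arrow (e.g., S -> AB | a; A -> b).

No ε-productions.
After unit-elimination: S -> j | US; N -> UN | aa | aaU; U -> a | j | US | aN.
TERM: introduce A -> a and substitute in every rule of length ≥2.
BIN: N -> AAU becomes N -> AB, B -> AU.

S -> j | US; A -> a; B -> AU; N -> AA | AB | UN; U -> a | j | AN | US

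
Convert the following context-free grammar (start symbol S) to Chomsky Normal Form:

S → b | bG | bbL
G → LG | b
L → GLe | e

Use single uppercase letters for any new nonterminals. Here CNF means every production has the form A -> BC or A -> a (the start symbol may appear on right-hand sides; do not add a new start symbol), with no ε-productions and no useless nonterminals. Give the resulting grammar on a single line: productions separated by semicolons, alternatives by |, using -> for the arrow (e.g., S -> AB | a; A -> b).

No ε-productions.
No unit productions to eliminate.
TERM: introduce B -> b, A -> e and substitute in every rule of length ≥2.
BIN: L -> GLA becomes L -> GC, C -> LA; S -> BBL becomes S -> BD, D -> BL.

S -> b | BD | BG; A -> e; B -> b; C -> LA; D -> BL; G -> b | LG; L -> e | GC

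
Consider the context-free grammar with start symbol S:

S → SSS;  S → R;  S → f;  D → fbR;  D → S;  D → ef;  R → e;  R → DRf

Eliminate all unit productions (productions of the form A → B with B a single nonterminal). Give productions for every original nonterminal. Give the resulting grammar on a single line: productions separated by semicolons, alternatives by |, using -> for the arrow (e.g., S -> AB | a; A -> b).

S -> e | f | DRf | SSS; D -> e | f | ef | DRf | SSS | fbR; R -> e | DRf

Unit productions: D->S, S->R.
Unit pairs (A ⇒* B via units): (D,R), (D,S), (S,R).
S: inherits non-unit rules of {R, S} → DRf | SSS | e | f.
D: inherits non-unit rules of {D, R, S} → DRf | SSS | e | ef | f | fbR.
R: inherits non-unit rules of {R} → DRf | e.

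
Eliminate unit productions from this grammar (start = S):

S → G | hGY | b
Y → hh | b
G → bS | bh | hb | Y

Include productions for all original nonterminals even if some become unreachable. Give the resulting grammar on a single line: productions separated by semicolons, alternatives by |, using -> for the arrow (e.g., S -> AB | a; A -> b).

Unit productions: G->Y, S->G.
Unit pairs (A ⇒* B via units): (G,Y), (S,G), (S,Y).
S: inherits non-unit rules of {G, S, Y} → b | bS | bh | hGY | hb | hh.
G: inherits non-unit rules of {G, Y} → b | bS | bh | hb | hh.
Y: inherits non-unit rules of {Y} → b | hh.

S -> b | bS | bh | hb | hh | hGY; G -> b | bS | bh | hb | hh; Y -> b | hh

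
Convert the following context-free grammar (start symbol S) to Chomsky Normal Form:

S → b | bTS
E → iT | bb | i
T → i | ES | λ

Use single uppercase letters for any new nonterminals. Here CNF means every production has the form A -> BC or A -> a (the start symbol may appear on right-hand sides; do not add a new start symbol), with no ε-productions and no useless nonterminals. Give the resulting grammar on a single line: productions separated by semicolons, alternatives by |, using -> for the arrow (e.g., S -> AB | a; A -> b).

S -> b | AC | AS; A -> b; B -> i; C -> TS; E -> i | AA | BT; T -> i | ES

Nullable: {T}; after ε-elimination: S -> b | bS | bTS; E -> i | bb | iT; T -> i | ES.
No unit productions to eliminate.
TERM: introduce A -> b, B -> i and substitute in every rule of length ≥2.
BIN: S -> ATS becomes S -> AC, C -> TS.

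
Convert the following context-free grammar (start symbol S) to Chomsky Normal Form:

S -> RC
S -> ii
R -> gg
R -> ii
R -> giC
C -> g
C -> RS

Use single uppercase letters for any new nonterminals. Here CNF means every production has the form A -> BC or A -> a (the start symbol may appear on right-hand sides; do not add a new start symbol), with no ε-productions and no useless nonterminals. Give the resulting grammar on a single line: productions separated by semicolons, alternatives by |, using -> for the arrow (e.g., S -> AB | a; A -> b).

S -> BB | RC; A -> g; B -> i; C -> g | RS; D -> BC; R -> AA | AD | BB

No ε-productions.
No unit productions to eliminate.
TERM: introduce A -> g, B -> i and substitute in every rule of length ≥2.
BIN: R -> ABC becomes R -> AD, D -> BC.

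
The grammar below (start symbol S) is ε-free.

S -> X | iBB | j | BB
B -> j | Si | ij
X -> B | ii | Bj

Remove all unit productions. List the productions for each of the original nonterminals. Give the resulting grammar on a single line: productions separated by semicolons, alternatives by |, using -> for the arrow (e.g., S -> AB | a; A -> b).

S -> j | BB | Bj | Si | ii | ij | iBB; B -> j | Si | ij; X -> j | Bj | Si | ii | ij

Unit productions: S->X, X->B.
Unit pairs (A ⇒* B via units): (S,B), (S,X), (X,B).
S: inherits non-unit rules of {B, S, X} → BB | Bj | Si | iBB | ii | ij | j.
B: inherits non-unit rules of {B} → Si | ij | j.
X: inherits non-unit rules of {B, X} → Bj | Si | ii | ij | j.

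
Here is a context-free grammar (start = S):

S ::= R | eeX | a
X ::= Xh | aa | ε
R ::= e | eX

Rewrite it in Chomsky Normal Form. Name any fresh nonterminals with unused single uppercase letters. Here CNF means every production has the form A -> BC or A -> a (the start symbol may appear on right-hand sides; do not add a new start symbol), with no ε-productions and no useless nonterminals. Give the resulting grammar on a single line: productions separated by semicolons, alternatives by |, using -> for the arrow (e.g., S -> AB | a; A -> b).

S -> a | e | AA | AD | AX; A -> e; B -> h; C -> a; D -> AX; X -> h | CC | XB

Nullable: {X}; after ε-elimination: S -> R | a | ee | eeX; R -> e | eX; X -> h | Xh | aa.
After unit-elimination: S -> a | e | eX | ee | eeX; R -> e | eX; X -> h | Xh | aa.
TERM: introduce C -> a, A -> e, B -> h and substitute in every rule of length ≥2.
BIN: S -> AAX becomes S -> AD, D -> AX.
Drop unreachable/unproductive: R.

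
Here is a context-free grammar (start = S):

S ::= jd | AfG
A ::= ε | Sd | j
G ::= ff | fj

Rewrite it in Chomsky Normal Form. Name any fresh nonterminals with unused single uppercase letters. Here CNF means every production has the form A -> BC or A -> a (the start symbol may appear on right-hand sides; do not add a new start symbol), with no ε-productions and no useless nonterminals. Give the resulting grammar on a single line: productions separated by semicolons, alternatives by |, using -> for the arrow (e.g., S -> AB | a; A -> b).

S -> AE | CG | DB; A -> j | SB; B -> d; C -> f; D -> j; E -> CG; G -> CC | CD

Nullable: {A}; after ε-elimination: S -> fG | jd | AfG; A -> j | Sd; G -> ff | fj.
No unit productions to eliminate.
TERM: introduce B -> d, C -> f, D -> j and substitute in every rule of length ≥2.
BIN: S -> ACG becomes S -> AE, E -> CG.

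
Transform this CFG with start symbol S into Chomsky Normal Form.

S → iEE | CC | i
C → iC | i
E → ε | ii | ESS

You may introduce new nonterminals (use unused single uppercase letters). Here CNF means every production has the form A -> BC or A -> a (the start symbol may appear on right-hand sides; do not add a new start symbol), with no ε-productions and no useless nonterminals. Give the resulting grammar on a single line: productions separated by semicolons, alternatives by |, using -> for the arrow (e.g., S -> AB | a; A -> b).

Nullable: {E}; after ε-elimination: S -> i | CC | iE | iEE; C -> i | iC; E -> SS | ii | ESS.
No unit productions to eliminate.
TERM: introduce A -> i and substitute in every rule of length ≥2.
BIN: E -> ESS becomes E -> EB, B -> SS; S -> AEE becomes S -> AD, D -> EE.

S -> i | AD | AE | CC; A -> i; B -> SS; C -> i | AC; D -> EE; E -> AA | EB | SS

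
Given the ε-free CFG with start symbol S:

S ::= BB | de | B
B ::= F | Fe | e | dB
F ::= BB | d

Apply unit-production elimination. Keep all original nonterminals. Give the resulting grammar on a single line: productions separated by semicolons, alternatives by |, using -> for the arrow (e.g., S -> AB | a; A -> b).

Unit productions: B->F, S->B.
Unit pairs (A ⇒* B via units): (B,F), (S,B), (S,F).
S: inherits non-unit rules of {B, F, S} → BB | Fe | d | dB | de | e.
B: inherits non-unit rules of {B, F} → BB | Fe | d | dB | e.
F: inherits non-unit rules of {F} → BB | d.

S -> d | e | BB | Fe | dB | de; B -> d | e | BB | Fe | dB; F -> d | BB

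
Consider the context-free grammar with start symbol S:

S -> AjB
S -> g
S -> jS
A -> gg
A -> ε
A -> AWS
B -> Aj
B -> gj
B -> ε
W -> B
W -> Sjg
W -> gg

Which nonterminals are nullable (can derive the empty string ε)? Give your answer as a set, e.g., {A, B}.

{A, B, W}

Directly nullable (have an ε-rule): {A, B}.
W is nullable via W -> B (every symbol on the right is already known nullable).
Not nullable: S — each has a terminal in every rule's right-hand side or depends on a non-nullable symbol.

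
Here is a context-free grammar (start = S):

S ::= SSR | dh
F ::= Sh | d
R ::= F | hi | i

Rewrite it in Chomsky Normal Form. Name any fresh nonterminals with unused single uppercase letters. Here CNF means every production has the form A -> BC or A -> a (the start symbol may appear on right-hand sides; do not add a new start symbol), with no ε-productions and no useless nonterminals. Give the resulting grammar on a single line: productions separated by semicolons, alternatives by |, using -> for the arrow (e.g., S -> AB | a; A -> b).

No ε-productions.
After unit-elimination: S -> dh | SSR; F -> d | Sh; R -> d | i | Sh | hi.
TERM: introduce C -> d, A -> h, B -> i and substitute in every rule of length ≥2.
BIN: S -> SSR becomes S -> SD, D -> SR.
Drop unreachable/unproductive: F.

S -> CA | SD; A -> h; B -> i; C -> d; D -> SR; R -> d | i | AB | SA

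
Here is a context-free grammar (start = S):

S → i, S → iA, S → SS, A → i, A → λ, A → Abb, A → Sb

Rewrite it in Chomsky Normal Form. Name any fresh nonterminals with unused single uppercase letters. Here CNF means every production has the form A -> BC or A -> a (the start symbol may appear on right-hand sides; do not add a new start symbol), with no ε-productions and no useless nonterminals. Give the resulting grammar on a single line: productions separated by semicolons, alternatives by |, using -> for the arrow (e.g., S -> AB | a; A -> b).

Nullable: {A}; after ε-elimination: S -> i | SS | iA; A -> i | Sb | bb | Abb.
No unit productions to eliminate.
TERM: introduce B -> b, C -> i and substitute in every rule of length ≥2.
BIN: A -> ABB becomes A -> AD, D -> BB.

S -> i | CA | SS; A -> i | AD | BB | SB; B -> b; C -> i; D -> BB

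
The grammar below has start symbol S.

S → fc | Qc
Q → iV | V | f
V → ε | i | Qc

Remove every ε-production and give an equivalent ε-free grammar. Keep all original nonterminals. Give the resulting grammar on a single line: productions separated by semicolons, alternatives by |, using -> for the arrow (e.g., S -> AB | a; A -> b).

Nullable set: {Q, V}.
S -> Qc: Q nullable, giving Qc | c.
Q -> V: V nullable, giving V.
Q -> iV: V nullable, giving i | iV.
Drop V -> ε.
V -> Qc: Q nullable, giving Qc | c.
Unchanged (no nullable symbols): S -> fc; Q -> f; V -> i.

S -> c | Qc | fc; Q -> V | f | i | iV; V -> c | i | Qc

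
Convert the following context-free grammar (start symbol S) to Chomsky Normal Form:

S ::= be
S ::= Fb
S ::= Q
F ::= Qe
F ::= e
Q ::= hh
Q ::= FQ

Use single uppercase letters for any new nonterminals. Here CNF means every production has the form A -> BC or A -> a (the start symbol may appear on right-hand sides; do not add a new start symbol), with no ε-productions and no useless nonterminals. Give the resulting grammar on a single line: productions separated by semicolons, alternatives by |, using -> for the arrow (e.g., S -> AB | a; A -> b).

No ε-productions.
After unit-elimination: S -> FQ | Fb | be | hh; F -> e | Qe; Q -> FQ | hh.
TERM: introduce C -> b, A -> e, B -> h and substitute in every rule of length ≥2.

S -> BB | CA | FC | FQ; A -> e; B -> h; C -> b; F -> e | QA; Q -> BB | FQ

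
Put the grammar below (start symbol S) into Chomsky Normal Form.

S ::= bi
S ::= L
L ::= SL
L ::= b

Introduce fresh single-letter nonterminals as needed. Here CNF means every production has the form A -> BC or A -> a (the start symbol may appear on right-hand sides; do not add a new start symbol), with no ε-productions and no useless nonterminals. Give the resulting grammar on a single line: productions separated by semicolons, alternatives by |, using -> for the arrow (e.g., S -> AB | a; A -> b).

No ε-productions.
After unit-elimination: S -> b | SL | bi; L -> b | SL.
TERM: introduce A -> b, B -> i and substitute in every rule of length ≥2.

S -> b | AB | SL; A -> b; B -> i; L -> b | SL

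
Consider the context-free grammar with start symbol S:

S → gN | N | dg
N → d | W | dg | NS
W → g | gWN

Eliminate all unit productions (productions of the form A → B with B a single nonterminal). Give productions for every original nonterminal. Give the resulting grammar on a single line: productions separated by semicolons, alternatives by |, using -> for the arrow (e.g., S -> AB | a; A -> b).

Unit productions: N->W, S->N.
Unit pairs (A ⇒* B via units): (N,W), (S,N), (S,W).
S: inherits non-unit rules of {N, S, W} → NS | d | dg | g | gN | gWN.
N: inherits non-unit rules of {N, W} → NS | d | dg | g | gWN.
W: inherits non-unit rules of {W} → g | gWN.

S -> d | g | NS | dg | gN | gWN; N -> d | g | NS | dg | gWN; W -> g | gWN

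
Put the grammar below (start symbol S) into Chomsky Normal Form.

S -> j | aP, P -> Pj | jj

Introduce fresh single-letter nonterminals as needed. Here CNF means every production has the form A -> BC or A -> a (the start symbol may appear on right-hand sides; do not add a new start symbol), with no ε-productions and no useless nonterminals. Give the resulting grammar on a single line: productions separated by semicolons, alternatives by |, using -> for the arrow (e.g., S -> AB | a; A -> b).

No ε-productions.
No unit productions to eliminate.
TERM: introduce B -> a, A -> j and substitute in every rule of length ≥2.

S -> j | BP; A -> j; B -> a; P -> AA | PA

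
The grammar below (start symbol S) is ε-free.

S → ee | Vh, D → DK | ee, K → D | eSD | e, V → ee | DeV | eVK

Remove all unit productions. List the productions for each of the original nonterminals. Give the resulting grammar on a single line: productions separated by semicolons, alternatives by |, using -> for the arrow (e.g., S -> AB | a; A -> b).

S -> Vh | ee; D -> DK | ee; K -> e | DK | ee | eSD; V -> ee | DeV | eVK

Unit productions: K->D.
Unit pairs (A ⇒* B via units): (K,D).
S: inherits non-unit rules of {S} → Vh | ee.
D: inherits non-unit rules of {D} → DK | ee.
K: inherits non-unit rules of {D, K} → DK | e | eSD | ee.
V: inherits non-unit rules of {V} → DeV | eVK | ee.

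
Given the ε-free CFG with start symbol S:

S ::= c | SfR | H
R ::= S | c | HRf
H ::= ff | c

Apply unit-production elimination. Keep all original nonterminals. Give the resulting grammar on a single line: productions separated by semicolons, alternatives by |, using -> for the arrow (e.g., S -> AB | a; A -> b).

S -> c | ff | SfR; H -> c | ff; R -> c | ff | HRf | SfR

Unit productions: R->S, S->H.
Unit pairs (A ⇒* B via units): (R,H), (R,S), (S,H).
S: inherits non-unit rules of {H, S} → SfR | c | ff.
H: inherits non-unit rules of {H} → c | ff.
R: inherits non-unit rules of {H, R, S} → HRf | SfR | c | ff.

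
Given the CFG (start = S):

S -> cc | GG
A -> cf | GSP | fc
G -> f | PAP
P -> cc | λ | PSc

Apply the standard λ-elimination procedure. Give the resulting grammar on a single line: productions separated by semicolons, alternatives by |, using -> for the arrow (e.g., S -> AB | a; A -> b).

S -> GG | cc; A -> GS | cf | fc | GSP; G -> A | f | AP | PA | PAP; P -> Sc | cc | PSc

Nullable set: {P}.
A -> GSP: P nullable, giving GS | GSP.
G -> PAP: P, P nullable, giving A | AP | PA | PAP.
Drop P -> λ.
P -> PSc: P nullable, giving PSc | Sc.
Unchanged (no nullable symbols): S -> GG; S -> cc; A -> cf; A -> fc; G -> f; P -> cc.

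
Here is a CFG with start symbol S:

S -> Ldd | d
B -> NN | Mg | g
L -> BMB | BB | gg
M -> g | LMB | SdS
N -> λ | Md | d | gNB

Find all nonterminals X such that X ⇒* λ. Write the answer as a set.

Directly nullable (have an ε-rule): {N}.
B is nullable via B -> NN (every symbol on the right is already known nullable).
L is nullable via L -> BB (every symbol on the right is already known nullable).
Not nullable: M, S — each has a terminal in every rule's right-hand side or depends on a non-nullable symbol.

{B, L, N}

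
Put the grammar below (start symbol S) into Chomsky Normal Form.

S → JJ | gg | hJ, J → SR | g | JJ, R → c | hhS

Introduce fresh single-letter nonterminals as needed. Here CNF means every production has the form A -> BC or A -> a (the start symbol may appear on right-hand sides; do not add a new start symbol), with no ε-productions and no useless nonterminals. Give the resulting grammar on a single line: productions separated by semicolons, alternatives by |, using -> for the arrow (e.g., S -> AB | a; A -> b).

S -> AJ | BB | JJ; A -> h; B -> g; C -> AS; J -> g | JJ | SR; R -> c | AC

No ε-productions.
No unit productions to eliminate.
TERM: introduce B -> g, A -> h and substitute in every rule of length ≥2.
BIN: R -> AAS becomes R -> AC, C -> AS.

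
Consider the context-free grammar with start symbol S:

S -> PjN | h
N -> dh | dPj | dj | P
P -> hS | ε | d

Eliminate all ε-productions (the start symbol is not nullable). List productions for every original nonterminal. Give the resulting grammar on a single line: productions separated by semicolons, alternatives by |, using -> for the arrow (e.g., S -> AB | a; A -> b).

Nullable set: {N, P}.
S -> PjN: P, N nullable, giving Pj | PjN | j | jN.
N -> P: P nullable, giving P.
N -> dPj: P nullable, giving dPj | dj.
Drop P -> ε.
Unchanged (no nullable symbols): S -> h; N -> dh; N -> dj; P -> d; P -> hS.

S -> h | j | Pj | jN | PjN; N -> P | dh | dj | dPj; P -> d | hS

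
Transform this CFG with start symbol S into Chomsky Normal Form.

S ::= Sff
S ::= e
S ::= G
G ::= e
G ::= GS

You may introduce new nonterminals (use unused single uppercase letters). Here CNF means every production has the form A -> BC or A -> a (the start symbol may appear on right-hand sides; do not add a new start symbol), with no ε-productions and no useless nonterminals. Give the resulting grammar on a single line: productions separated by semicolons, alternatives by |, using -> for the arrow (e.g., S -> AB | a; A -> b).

No ε-productions.
After unit-elimination: S -> e | GS | Sff; G -> e | GS.
TERM: introduce A -> f and substitute in every rule of length ≥2.
BIN: S -> SAA becomes S -> SB, B -> AA.

S -> e | GS | SB; A -> f; B -> AA; G -> e | GS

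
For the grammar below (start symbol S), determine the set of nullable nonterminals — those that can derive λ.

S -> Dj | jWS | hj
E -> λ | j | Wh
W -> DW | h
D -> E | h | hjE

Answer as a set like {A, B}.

{D, E}

Directly nullable (have an ε-rule): {E}.
D is nullable via D -> E (every symbol on the right is already known nullable).
Not nullable: S, W — each has a terminal in every rule's right-hand side or depends on a non-nullable symbol.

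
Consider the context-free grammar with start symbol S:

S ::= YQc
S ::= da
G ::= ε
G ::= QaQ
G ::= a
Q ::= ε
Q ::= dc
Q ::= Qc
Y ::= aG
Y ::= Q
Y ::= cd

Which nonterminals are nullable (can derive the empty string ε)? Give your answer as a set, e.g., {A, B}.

Directly nullable (have an ε-rule): {G, Q}.
Y is nullable via Y -> Q (every symbol on the right is already known nullable).
Not nullable: S — each has a terminal in every rule's right-hand side or depends on a non-nullable symbol.

{G, Q, Y}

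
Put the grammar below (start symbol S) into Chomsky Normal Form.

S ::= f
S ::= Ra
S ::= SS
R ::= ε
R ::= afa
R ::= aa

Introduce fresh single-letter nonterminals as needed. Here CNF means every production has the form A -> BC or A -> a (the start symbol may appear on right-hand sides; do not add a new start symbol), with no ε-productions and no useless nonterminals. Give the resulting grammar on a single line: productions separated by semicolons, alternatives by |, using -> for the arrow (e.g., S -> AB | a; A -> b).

S -> a | f | RA | SS; A -> a; B -> f; C -> BA; R -> AA | AC

Nullable: {R}; after ε-elimination: S -> a | f | Ra | SS; R -> aa | afa.
No unit productions to eliminate.
TERM: introduce A -> a, B -> f and substitute in every rule of length ≥2.
BIN: R -> ABA becomes R -> AC, C -> BA.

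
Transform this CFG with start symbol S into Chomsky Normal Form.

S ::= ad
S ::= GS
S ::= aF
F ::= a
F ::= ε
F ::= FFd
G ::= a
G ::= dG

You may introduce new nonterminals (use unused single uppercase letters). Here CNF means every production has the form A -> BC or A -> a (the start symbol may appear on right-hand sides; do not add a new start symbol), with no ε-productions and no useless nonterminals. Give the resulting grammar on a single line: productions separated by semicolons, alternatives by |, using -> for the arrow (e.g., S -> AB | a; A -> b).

S -> a | BA | BF | GS; A -> d; B -> a; C -> FA; F -> a | d | FA | FC; G -> a | AG

Nullable: {F}; after ε-elimination: S -> a | GS | aF | ad; F -> a | d | Fd | FFd; G -> a | dG.
No unit productions to eliminate.
TERM: introduce B -> a, A -> d and substitute in every rule of length ≥2.
BIN: F -> FFA becomes F -> FC, C -> FA.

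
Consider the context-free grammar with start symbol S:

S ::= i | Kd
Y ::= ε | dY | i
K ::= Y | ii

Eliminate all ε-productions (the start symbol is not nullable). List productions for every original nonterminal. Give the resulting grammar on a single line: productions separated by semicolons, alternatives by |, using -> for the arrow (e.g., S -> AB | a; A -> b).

S -> d | i | Kd; K -> Y | ii; Y -> d | i | dY

Nullable set: {K, Y}.
S -> Kd: K nullable, giving Kd | d.
K -> Y: Y nullable, giving Y.
Drop Y -> ε.
Y -> dY: Y nullable, giving d | dY.
Unchanged (no nullable symbols): S -> i; K -> ii; Y -> i.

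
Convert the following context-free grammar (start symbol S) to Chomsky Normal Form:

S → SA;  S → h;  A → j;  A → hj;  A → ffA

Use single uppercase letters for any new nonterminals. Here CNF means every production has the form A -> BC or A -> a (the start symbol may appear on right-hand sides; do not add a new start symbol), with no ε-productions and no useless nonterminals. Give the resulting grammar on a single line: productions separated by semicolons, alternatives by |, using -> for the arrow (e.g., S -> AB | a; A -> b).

No ε-productions.
No unit productions to eliminate.
TERM: introduce B -> f, C -> h, D -> j and substitute in every rule of length ≥2.
BIN: A -> BBA becomes A -> BE, E -> BA.

S -> h | SA; A -> j | BE | CD; B -> f; C -> h; D -> j; E -> BA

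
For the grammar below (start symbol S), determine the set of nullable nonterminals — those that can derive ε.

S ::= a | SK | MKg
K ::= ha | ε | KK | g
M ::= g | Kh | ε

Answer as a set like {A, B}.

Directly nullable (have an ε-rule): {K, M}.
Not nullable: S — each has a terminal in every rule's right-hand side or depends on a non-nullable symbol.

{K, M}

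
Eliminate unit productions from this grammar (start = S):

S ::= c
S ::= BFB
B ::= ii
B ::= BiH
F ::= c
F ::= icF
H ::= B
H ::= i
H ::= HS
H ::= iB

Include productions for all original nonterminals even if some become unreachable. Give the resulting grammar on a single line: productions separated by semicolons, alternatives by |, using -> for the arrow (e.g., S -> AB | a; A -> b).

Unit productions: H->B.
Unit pairs (A ⇒* B via units): (H,B).
S: inherits non-unit rules of {S} → BFB | c.
B: inherits non-unit rules of {B} → BiH | ii.
F: inherits non-unit rules of {F} → c | icF.
H: inherits non-unit rules of {B, H} → BiH | HS | i | iB | ii.

S -> c | BFB; B -> ii | BiH; F -> c | icF; H -> i | HS | iB | ii | BiH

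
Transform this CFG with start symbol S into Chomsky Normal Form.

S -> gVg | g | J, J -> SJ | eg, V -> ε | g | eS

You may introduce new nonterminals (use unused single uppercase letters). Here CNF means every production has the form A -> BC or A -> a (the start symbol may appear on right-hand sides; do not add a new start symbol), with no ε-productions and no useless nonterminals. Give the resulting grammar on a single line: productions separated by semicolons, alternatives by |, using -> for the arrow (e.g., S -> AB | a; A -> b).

Nullable: {V}; after ε-elimination: S -> J | g | gg | gVg; J -> SJ | eg; V -> g | eS.
After unit-elimination: S -> g | SJ | eg | gg | gVg; J -> SJ | eg; V -> g | eS.
TERM: introduce A -> e, B -> g and substitute in every rule of length ≥2.
BIN: S -> BVB becomes S -> BC, C -> VB.

S -> g | AB | BB | BC | SJ; A -> e; B -> g; C -> VB; J -> AB | SJ; V -> g | AS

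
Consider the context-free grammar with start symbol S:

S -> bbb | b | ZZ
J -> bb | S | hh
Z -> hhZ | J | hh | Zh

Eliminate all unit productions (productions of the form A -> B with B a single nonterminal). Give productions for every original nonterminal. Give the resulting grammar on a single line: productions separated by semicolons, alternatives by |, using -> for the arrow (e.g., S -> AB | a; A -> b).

S -> b | ZZ | bbb; J -> b | ZZ | bb | hh | bbb; Z -> b | ZZ | Zh | bb | hh | bbb | hhZ

Unit productions: J->S, Z->J.
Unit pairs (A ⇒* B via units): (J,S), (Z,J), (Z,S).
S: inherits non-unit rules of {S} → ZZ | b | bbb.
J: inherits non-unit rules of {J, S} → ZZ | b | bb | bbb | hh.
Z: inherits non-unit rules of {J, S, Z} → ZZ | Zh | b | bb | bbb | hh | hhZ.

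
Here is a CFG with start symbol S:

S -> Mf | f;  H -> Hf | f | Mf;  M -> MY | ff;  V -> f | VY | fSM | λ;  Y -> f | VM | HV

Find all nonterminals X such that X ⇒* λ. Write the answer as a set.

Directly nullable (have an ε-rule): {V}.
Not nullable: H, M, S, Y — each has a terminal in every rule's right-hand side or depends on a non-nullable symbol.

{V}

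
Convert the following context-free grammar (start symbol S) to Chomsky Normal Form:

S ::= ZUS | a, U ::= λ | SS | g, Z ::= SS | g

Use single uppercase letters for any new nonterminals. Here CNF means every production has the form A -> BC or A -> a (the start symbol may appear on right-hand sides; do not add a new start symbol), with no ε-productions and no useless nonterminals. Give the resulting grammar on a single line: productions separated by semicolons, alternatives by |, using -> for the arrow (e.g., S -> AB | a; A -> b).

S -> a | ZA | ZS; A -> US; U -> g | SS; Z -> g | SS

Nullable: {U}; after ε-elimination: S -> a | ZS | ZUS; U -> g | SS; Z -> g | SS.
No unit productions to eliminate.
BIN: S -> ZUS becomes S -> ZA, A -> US.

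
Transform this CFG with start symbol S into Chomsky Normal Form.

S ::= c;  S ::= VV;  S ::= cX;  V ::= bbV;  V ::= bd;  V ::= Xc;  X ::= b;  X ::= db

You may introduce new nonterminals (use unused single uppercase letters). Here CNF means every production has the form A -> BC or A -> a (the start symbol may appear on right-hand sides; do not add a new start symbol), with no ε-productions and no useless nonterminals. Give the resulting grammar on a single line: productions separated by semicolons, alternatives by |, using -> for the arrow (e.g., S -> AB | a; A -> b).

No ε-productions.
No unit productions to eliminate.
TERM: introduce B -> b, A -> c, C -> d and substitute in every rule of length ≥2.
BIN: V -> BBV becomes V -> BD, D -> BV.

S -> c | AX | VV; A -> c; B -> b; C -> d; D -> BV; V -> BC | BD | XA; X -> b | CB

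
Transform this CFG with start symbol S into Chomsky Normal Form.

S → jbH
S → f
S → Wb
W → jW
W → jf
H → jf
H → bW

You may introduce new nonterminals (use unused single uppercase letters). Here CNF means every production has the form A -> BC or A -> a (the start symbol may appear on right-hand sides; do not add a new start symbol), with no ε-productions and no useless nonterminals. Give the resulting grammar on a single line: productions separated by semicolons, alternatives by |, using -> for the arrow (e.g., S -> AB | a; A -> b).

S -> f | BD | WA; A -> b; B -> j; C -> f; D -> AH; H -> AW | BC; W -> BC | BW

No ε-productions.
No unit productions to eliminate.
TERM: introduce A -> b, C -> f, B -> j and substitute in every rule of length ≥2.
BIN: S -> BAH becomes S -> BD, D -> AH.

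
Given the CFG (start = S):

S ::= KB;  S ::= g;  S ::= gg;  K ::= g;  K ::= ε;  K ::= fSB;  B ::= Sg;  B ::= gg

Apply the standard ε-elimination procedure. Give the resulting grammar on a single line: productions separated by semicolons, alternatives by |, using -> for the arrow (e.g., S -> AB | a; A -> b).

S -> B | g | KB | gg; B -> Sg | gg; K -> g | fSB

Nullable set: {K}.
S -> KB: K nullable, giving B | KB.
Drop K -> ε.
Unchanged (no nullable symbols): S -> g; S -> gg; B -> Sg; B -> gg; K -> fSB; K -> g.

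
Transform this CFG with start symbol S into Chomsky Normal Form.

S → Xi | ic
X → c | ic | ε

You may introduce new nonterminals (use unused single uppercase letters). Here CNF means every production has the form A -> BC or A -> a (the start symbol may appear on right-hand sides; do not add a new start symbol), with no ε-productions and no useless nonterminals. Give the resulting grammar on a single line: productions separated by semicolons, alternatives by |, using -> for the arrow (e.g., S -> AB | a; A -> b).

S -> i | AB | XA; A -> i; B -> c; X -> c | AB

Nullable: {X}; after ε-elimination: S -> i | Xi | ic; X -> c | ic.
No unit productions to eliminate.
TERM: introduce B -> c, A -> i and substitute in every rule of length ≥2.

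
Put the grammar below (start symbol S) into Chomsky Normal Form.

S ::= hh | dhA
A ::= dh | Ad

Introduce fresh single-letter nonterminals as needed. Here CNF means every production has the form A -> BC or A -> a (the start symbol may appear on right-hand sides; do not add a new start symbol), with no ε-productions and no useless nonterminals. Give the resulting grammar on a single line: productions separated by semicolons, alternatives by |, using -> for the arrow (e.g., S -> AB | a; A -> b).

No ε-productions.
No unit productions to eliminate.
TERM: introduce B -> d, C -> h and substitute in every rule of length ≥2.
BIN: S -> BCA becomes S -> BD, D -> CA.

S -> BD | CC; A -> AB | BC; B -> d; C -> h; D -> CA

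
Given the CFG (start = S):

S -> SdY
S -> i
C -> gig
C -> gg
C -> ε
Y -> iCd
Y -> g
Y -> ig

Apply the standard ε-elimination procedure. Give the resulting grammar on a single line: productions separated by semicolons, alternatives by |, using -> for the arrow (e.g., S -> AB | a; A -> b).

Nullable set: {C}.
Drop C -> ε.
Y -> iCd: C nullable, giving iCd | id.
Unchanged (no nullable symbols): S -> SdY; S -> i; C -> gg; C -> gig; Y -> g; Y -> ig.

S -> i | SdY; C -> gg | gig; Y -> g | id | ig | iCd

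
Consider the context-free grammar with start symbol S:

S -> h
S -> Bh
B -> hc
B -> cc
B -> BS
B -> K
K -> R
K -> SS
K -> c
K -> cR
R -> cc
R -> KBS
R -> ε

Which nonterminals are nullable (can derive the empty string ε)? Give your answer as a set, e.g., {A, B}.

{B, K, R}

Directly nullable (have an ε-rule): {R}.
K is nullable via K -> R (every symbol on the right is already known nullable).
B is nullable via B -> K (every symbol on the right is already known nullable).
Not nullable: S — each has a terminal in every rule's right-hand side or depends on a non-nullable symbol.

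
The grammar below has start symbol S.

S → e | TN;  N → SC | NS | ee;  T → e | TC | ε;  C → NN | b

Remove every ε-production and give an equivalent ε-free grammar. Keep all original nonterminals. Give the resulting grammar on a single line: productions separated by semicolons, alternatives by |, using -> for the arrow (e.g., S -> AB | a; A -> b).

Nullable set: {T}.
S -> TN: T nullable, giving N | TN.
Drop T -> ε.
T -> TC: T nullable, giving C | TC.
Unchanged (no nullable symbols): S -> e; C -> NN; C -> b; N -> NS; N -> SC; N -> ee; T -> e.

S -> N | e | TN; C -> b | NN; N -> NS | SC | ee; T -> C | e | TC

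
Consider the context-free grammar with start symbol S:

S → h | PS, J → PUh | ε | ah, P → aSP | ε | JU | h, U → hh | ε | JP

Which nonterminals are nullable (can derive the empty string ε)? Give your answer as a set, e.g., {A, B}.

{J, P, U}

Directly nullable (have an ε-rule): {J, P, U}.
Not nullable: S — each has a terminal in every rule's right-hand side or depends on a non-nullable symbol.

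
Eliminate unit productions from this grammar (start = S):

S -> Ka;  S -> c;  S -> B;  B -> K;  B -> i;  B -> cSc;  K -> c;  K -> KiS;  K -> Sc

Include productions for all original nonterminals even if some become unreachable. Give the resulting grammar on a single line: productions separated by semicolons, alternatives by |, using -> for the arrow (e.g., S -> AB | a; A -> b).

S -> c | i | Ka | Sc | KiS | cSc; B -> c | i | Sc | KiS | cSc; K -> c | Sc | KiS

Unit productions: B->K, S->B.
Unit pairs (A ⇒* B via units): (B,K), (S,B), (S,K).
S: inherits non-unit rules of {B, K, S} → Ka | KiS | Sc | c | cSc | i.
B: inherits non-unit rules of {B, K} → KiS | Sc | c | cSc | i.
K: inherits non-unit rules of {K} → KiS | Sc | c.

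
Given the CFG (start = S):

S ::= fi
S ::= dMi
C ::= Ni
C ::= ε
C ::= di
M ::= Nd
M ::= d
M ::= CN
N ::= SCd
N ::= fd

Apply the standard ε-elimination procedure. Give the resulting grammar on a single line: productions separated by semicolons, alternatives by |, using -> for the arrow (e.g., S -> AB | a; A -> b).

Nullable set: {C}.
Drop C -> ε.
M -> CN: C nullable, giving CN | N.
N -> SCd: C nullable, giving SCd | Sd.
Unchanged (no nullable symbols): S -> dMi; S -> fi; C -> Ni; C -> di; M -> Nd; M -> d; N -> fd.

S -> fi | dMi; C -> Ni | di; M -> N | d | CN | Nd; N -> Sd | fd | SCd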